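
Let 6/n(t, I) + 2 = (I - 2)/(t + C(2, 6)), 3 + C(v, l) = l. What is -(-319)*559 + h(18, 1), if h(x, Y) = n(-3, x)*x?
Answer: 178321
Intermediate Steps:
C(v, l) = -3 + l
n(t, I) = 6/(-2 + (-2 + I)/(3 + t)) (n(t, I) = 6/(-2 + (I - 2)/(t + (-3 + 6))) = 6/(-2 + (-2 + I)/(t + 3)) = 6/(-2 + (-2 + I)/(3 + t)))
h(x, Y) = 0 (h(x, Y) = (6*(-3 - 1*(-3))/(8 - x + 2*(-3)))*x = (6*(-3 + 3)/(8 - x - 6))*x = (6*0/(2 - x))*x = 0*x = 0)
-(-319)*559 + h(18, 1) = -(-319)*559 + 0 = -319*(-559) + 0 = 178321 + 0 = 178321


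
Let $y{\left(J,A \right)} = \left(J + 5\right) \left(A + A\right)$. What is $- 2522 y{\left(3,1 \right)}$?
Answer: $-40352$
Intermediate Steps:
$y{\left(J,A \right)} = 2 A \left(5 + J\right)$ ($y{\left(J,A \right)} = \left(5 + J\right) 2 A = 2 A \left(5 + J\right)$)
$- 2522 y{\left(3,1 \right)} = - 2522 \cdot 2 \cdot 1 \left(5 + 3\right) = - 2522 \cdot 2 \cdot 1 \cdot 8 = \left(-2522\right) 16 = -40352$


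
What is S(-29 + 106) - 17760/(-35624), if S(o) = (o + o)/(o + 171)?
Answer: 618161/552172 ≈ 1.1195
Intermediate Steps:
S(o) = 2*o/(171 + o) (S(o) = (2*o)/(171 + o) = 2*o/(171 + o))
S(-29 + 106) - 17760/(-35624) = 2*(-29 + 106)/(171 + (-29 + 106)) - 17760/(-35624) = 2*77/(171 + 77) - 17760*(-1)/35624 = 2*77/248 - 1*(-2220/4453) = 2*77*(1/248) + 2220/4453 = 77/124 + 2220/4453 = 618161/552172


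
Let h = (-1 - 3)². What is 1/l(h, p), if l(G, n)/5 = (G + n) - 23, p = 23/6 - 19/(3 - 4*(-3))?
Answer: -6/133 ≈ -0.045113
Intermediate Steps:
h = 16 (h = (-4)² = 16)
p = 77/30 (p = 23*(⅙) - 19/(3 + 12) = 23/6 - 19/15 = 77/30 ≈ 2.5667)
l(G, n) = -115 + 5*G + 5*n (l(G, n) = 5*((G + n) - 23) = 5*(-23 + G + n) = -115 + 5*G + 5*n)
1/l(h, p) = 1/(-115 + 5*16 + 5*(77/30)) = 1/(-115 + 80 + 77/6) = 1/(-133/6) = -6/133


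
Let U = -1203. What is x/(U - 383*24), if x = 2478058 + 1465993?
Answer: -3944051/10395 ≈ -379.42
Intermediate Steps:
x = 3944051
x/(U - 383*24) = 3944051/(-1203 - 383*24) = 3944051/(-1203 - 9192) = 3944051/(-10395) = 3944051*(-1/10395) = -3944051/10395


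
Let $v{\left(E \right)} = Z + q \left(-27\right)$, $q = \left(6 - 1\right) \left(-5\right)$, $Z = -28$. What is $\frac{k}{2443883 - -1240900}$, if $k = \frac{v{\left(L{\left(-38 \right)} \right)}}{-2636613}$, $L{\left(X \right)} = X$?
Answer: $- \frac{647}{9715346759979} \approx -6.6596 \cdot 10^{-11}$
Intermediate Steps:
$q = -25$ ($q = 5 \left(-5\right) = -25$)
$v{\left(E \right)} = 647$ ($v{\left(E \right)} = -28 - -675 = -28 + 675 = 647$)
$k = - \frac{647}{2636613}$ ($k = \frac{647}{-2636613} = 647 \left(- \frac{1}{2636613}\right) = - \frac{647}{2636613} \approx -0.00024539$)
$\frac{k}{2443883 - -1240900} = - \frac{647}{2636613 \left(2443883 - -1240900\right)} = - \frac{647}{2636613 \left(2443883 + 1240900\right)} = - \frac{647}{2636613 \cdot 3684783} = \left(- \frac{647}{2636613}\right) \frac{1}{3684783} = - \frac{647}{9715346759979}$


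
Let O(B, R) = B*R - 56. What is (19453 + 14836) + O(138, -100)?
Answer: 20433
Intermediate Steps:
O(B, R) = -56 + B*R
(19453 + 14836) + O(138, -100) = (19453 + 14836) + (-56 + 138*(-100)) = 34289 + (-56 - 13800) = 34289 - 13856 = 20433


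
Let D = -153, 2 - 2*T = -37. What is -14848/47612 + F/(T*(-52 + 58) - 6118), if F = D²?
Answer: -17700767/4201759 ≈ -4.2127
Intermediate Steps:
T = 39/2 (T = 1 - ½*(-37) = 1 + 37/2 = 39/2 ≈ 19.500)
F = 23409 (F = (-153)² = 23409)
-14848/47612 + F/(T*(-52 + 58) - 6118) = -14848/47612 + 23409/(39*(-52 + 58)/2 - 6118) = -14848*1/47612 + 23409/((39/2)*6 - 6118) = -3712/11903 + 23409/(117 - 6118) = -3712/11903 + 23409/(-6001) = -3712/11903 + 23409*(-1/6001) = -3712/11903 - 1377/353 = -17700767/4201759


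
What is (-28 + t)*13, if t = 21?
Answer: -91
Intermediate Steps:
(-28 + t)*13 = (-28 + 21)*13 = -7*13 = -91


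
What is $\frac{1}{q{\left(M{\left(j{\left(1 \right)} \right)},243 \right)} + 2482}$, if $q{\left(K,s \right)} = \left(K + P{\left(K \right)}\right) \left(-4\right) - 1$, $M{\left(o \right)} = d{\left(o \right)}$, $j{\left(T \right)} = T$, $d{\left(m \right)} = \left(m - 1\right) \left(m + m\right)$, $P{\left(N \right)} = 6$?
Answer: $\frac{1}{2457} \approx 0.000407$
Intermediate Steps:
$d{\left(m \right)} = 2 m \left(-1 + m\right)$ ($d{\left(m \right)} = \left(-1 + m\right) 2 m = 2 m \left(-1 + m\right)$)
$M{\left(o \right)} = 2 o \left(-1 + o\right)$
$q{\left(K,s \right)} = -25 - 4 K$ ($q{\left(K,s \right)} = \left(K + 6\right) \left(-4\right) - 1 = \left(6 + K\right) \left(-4\right) - 1 = \left(-24 - 4 K\right) - 1 = -25 - 4 K$)
$\frac{1}{q{\left(M{\left(j{\left(1 \right)} \right)},243 \right)} + 2482} = \frac{1}{\left(-25 - 4 \cdot 2 \cdot 1 \left(-1 + 1\right)\right) + 2482} = \frac{1}{\left(-25 - 4 \cdot 2 \cdot 1 \cdot 0\right) + 2482} = \frac{1}{\left(-25 - 0\right) + 2482} = \frac{1}{\left(-25 + 0\right) + 2482} = \frac{1}{-25 + 2482} = \frac{1}{2457}$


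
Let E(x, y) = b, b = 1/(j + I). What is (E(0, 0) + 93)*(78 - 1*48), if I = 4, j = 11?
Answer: 2792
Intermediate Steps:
b = 1/15 (b = 1/(11 + 4) = 1/15 ≈ 0.066667)
E(x, y) = 1/15
(E(0, 0) + 93)*(78 - 1*48) = (1/15 + 93)*(78 - 1*48) = 1396*(78 - 48)/15 = (1396/15)*30 = 2792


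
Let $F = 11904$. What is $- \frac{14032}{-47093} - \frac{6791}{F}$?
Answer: $- \frac{152771635}{560595072} \approx -0.27252$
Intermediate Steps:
$- \frac{14032}{-47093} - \frac{6791}{F} = - \frac{14032}{-47093} - \frac{6791}{11904} = \left(-14032\right) \left(- \frac{1}{47093}\right) - \frac{6791}{11904} = \frac{14032}{47093} - \frac{6791}{11904} = - \frac{152771635}{560595072}$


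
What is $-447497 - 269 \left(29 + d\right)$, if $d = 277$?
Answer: $-529811$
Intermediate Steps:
$-447497 - 269 \left(29 + d\right) = -447497 - 269 \left(29 + 277\right) = -447497 - 269 \cdot 306 = -447497 - 82314 = -529811$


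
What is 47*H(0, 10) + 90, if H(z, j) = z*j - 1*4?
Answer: -98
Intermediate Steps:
H(z, j) = -4 + j*z (H(z, j) = j*z - 4 = -4 + j*z)
47*H(0, 10) + 90 = 47*(-4 + 10*0) + 90 = 47*(-4 + 0) + 90 = 47*(-4) + 90 = -188 + 90 = -98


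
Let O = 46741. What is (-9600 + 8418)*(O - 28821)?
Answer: -21181440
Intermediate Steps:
(-9600 + 8418)*(O - 28821) = (-9600 + 8418)*(46741 - 28821) = -1182*17920 = -21181440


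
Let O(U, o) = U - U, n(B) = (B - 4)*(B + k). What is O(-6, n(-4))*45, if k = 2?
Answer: 0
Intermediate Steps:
n(B) = (-4 + B)*(2 + B) (n(B) = (B - 4)*(B + 2) = (-4 + B)*(2 + B))
O(U, o) = 0
O(-6, n(-4))*45 = 0*45 = 0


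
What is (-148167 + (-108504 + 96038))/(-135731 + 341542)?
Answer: -160633/205811 ≈ -0.78049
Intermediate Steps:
(-148167 + (-108504 + 96038))/(-135731 + 341542) = (-148167 - 12466)/205811 = -160633*1/205811 = -160633/205811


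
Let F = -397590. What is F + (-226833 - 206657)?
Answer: -831080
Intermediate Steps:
F + (-226833 - 206657) = -397590 + (-226833 - 206657) = -397590 - 433490 = -831080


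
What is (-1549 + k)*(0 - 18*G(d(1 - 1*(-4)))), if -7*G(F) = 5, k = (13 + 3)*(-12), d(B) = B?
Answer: -156690/7 ≈ -22384.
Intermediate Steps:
k = -192 (k = 16*(-12) = -192)
G(F) = -5/7 (G(F) = -⅐*5 = -5/7)
(-1549 + k)*(0 - 18*G(d(1 - 1*(-4)))) = (-1549 - 192)*(0 - 18*(-5/7)) = -1741*(0 + 90/7) = -1741*90/7 = -156690/7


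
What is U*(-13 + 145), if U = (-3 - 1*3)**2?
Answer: 4752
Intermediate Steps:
U = 36 (U = (-3 - 3)**2 = (-6)**2 = 36)
U*(-13 + 145) = 36*(-13 + 145) = 36*132 = 4752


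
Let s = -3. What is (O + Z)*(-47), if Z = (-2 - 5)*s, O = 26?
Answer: -2209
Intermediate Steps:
Z = 21 (Z = (-2 - 5)*(-3) = -7*(-3) = 21)
(O + Z)*(-47) = (26 + 21)*(-47) = 47*(-47) = -2209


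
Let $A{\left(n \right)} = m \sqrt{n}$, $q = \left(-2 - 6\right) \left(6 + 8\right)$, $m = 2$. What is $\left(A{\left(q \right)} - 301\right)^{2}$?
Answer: $90153 - 4816 i \sqrt{7} \approx 90153.0 - 12742.0 i$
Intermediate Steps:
$q = -112$ ($q = \left(-8\right) 14 = -112$)
$A{\left(n \right)} = 2 \sqrt{n}$
$\left(A{\left(q \right)} - 301\right)^{2} = \left(2 \sqrt{-112} - 301\right)^{2} = \left(2 \cdot 4 i \sqrt{7} - 301\right)^{2} = \left(8 i \sqrt{7} - 301\right)^{2} = \left(-301 + 8 i \sqrt{7}\right)^{2}$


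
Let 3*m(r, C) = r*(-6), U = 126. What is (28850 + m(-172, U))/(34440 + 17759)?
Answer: 29194/52199 ≈ 0.55928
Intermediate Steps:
m(r, C) = -2*r (m(r, C) = (r*(-6))/3 = (-6*r)/3 = -2*r)
(28850 + m(-172, U))/(34440 + 17759) = (28850 - 2*(-172))/(34440 + 17759) = (28850 + 344)/52199 = 29194*(1/52199) = 29194/52199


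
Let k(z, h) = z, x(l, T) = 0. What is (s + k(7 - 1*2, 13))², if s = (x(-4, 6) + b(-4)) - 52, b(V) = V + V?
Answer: 3025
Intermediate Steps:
b(V) = 2*V
s = -60 (s = (0 + 2*(-4)) - 52 = (0 - 8) - 52 = -8 - 52 = -60)
(s + k(7 - 1*2, 13))² = (-60 + (7 - 1*2))² = (-60 + (7 - 2))² = (-60 + 5)² = (-55)² = 3025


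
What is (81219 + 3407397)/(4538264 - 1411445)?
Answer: 1162872/1042273 ≈ 1.1157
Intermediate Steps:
(81219 + 3407397)/(4538264 - 1411445) = 3488616/3126819 = 3488616*(1/3126819) = 1162872/1042273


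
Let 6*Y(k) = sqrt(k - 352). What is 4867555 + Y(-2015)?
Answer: 4867555 + I*sqrt(263)/2 ≈ 4.8676e+6 + 8.1086*I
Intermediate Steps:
Y(k) = sqrt(-352 + k)/6 (Y(k) = sqrt(k - 352)/6 = sqrt(-352 + k)/6)
4867555 + Y(-2015) = 4867555 + sqrt(-352 - 2015)/6 = 4867555 + sqrt(-2367)/6 = 4867555 + (3*I*sqrt(263))/6 = 4867555 + I*sqrt(263)/2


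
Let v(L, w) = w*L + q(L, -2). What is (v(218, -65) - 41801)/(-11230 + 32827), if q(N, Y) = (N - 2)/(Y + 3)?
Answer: -18585/7199 ≈ -2.5816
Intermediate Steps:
q(N, Y) = (-2 + N)/(3 + Y)
v(L, w) = -2 + L + L*w (v(L, w) = w*L + (-2 + L)/(3 - 2) = L*w + (-2 + L)/1 = L*w + 1*(-2 + L) = L*w + (-2 + L) = -2 + L + L*w)
(v(218, -65) - 41801)/(-11230 + 32827) = ((-2 + 218 + 218*(-65)) - 41801)/(-11230 + 32827) = ((-2 + 218 - 14170) - 41801)/21597 = (-13954 - 41801)*(1/21597) = -55755*1/21597 = -18585/7199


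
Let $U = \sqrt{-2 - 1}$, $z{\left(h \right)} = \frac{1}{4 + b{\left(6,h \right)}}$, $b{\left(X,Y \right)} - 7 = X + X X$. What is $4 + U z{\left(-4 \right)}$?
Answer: $4 + \frac{i \sqrt{3}}{53} \approx 4.0 + 0.03268 i$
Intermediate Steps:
$b{\left(X,Y \right)} = 7 + X + X^{2}$ ($b{\left(X,Y \right)} = 7 + \left(X + X X\right) = 7 + \left(X + X^{2}\right) = 7 + X + X^{2}$)
$z{\left(h \right)} = \frac{1}{53}$ ($z{\left(h \right)} = \frac{1}{4 + \left(7 + 6 + 6^{2}\right)} = \frac{1}{4 + \left(7 + 6 + 36\right)} = \frac{1}{4 + 49} = \frac{1}{53}$)
$U = i \sqrt{3}$ ($U = \sqrt{-3} = i \sqrt{3} \approx 1.732 i$)
$4 + U z{\left(-4 \right)} = 4 + i \sqrt{3} \cdot \frac{1}{53} = 4 + \frac{i \sqrt{3}}{53}$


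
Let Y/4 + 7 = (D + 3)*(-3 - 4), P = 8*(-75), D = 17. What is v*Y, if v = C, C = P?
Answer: 352800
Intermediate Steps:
P = -600
C = -600
v = -600
Y = -588 (Y = -28 + 4*((17 + 3)*(-3 - 4)) = -28 + 4*(20*(-7)) = -28 + 4*(-140) = -28 - 560 = -588)
v*Y = -600*(-588) = 352800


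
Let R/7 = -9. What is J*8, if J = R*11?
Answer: -5544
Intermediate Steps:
R = -63 (R = 7*(-9) = -63)
J = -693 (J = -63*11 = -693)
J*8 = -693*8 = -5544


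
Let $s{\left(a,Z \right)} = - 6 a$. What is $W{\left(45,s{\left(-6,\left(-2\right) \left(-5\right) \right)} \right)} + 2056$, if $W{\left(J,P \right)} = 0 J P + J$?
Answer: $2101$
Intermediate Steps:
$W{\left(J,P \right)} = J$ ($W{\left(J,P \right)} = 0 P + J = 0 + J = J$)
$W{\left(45,s{\left(-6,\left(-2\right) \left(-5\right) \right)} \right)} + 2056 = 45 + 2056 = 2101$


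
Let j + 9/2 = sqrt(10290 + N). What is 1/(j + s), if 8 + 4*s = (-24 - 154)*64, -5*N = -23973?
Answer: -19030/54220571 - 4*sqrt(377115)/162661713 ≈ -0.00036607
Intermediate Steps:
N = 23973/5 (N = -1/5*(-23973) = 23973/5 ≈ 4794.6)
s = -2850 (s = -2 + ((-24 - 154)*64)/4 = -2 + (-178*64)/4 = -2 + (1/4)*(-11392) = -2 - 2848 = -2850)
j = -9/2 + sqrt(377115)/5 (j = -9/2 + sqrt(10290 + 23973/5) = -9/2 + sqrt(75423/5) = -9/2 + sqrt(377115)/5 ≈ 118.32)
1/(j + s) = 1/((-9/2 + sqrt(377115)/5) - 2850) = 1/(-5709/2 + sqrt(377115)/5)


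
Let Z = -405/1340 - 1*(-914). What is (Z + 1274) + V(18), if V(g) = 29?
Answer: 594075/268 ≈ 2216.7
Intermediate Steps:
Z = 244871/268 (Z = -405*1/1340 + 914 = -81/268 + 914 = 244871/268 ≈ 913.70)
(Z + 1274) + V(18) = (244871/268 + 1274) + 29 = 586303/268 + 29 = 594075/268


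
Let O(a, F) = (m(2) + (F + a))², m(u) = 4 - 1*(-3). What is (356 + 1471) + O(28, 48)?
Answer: 8716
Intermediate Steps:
m(u) = 7 (m(u) = 4 + 3 = 7)
O(a, F) = (7 + F + a)² (O(a, F) = (7 + (F + a))² = (7 + F + a)²)
(356 + 1471) + O(28, 48) = (356 + 1471) + (7 + 48 + 28)² = 1827 + 83² = 1827 + 6889 = 8716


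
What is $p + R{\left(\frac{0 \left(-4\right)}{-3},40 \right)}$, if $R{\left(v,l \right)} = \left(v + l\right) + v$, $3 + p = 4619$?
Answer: $4656$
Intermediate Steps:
$p = 4616$ ($p = -3 + 4619 = 4616$)
$R{\left(v,l \right)} = l + 2 v$ ($R{\left(v,l \right)} = \left(l + v\right) + v = l + 2 v$)
$p + R{\left(\frac{0 \left(-4\right)}{-3},40 \right)} = 4616 + \left(40 + 2 \frac{0 \left(-4\right)}{-3}\right) = 4616 + \left(40 + 2 \cdot 0 \left(- \frac{1}{3}\right)\right) = 4616 + \left(40 + 2 \cdot 0\right) = 4616 + \left(40 + 0\right) = 4616 + 40 = 4656$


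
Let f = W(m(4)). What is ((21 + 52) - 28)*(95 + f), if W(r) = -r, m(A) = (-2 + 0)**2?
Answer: 4095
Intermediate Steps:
m(A) = 4 (m(A) = (-2)**2 = 4)
f = -4 (f = -1*4 = -4)
((21 + 52) - 28)*(95 + f) = ((21 + 52) - 28)*(95 - 4) = (73 - 28)*91 = 45*91 = 4095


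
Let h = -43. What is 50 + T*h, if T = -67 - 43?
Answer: 4780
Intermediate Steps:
T = -110
50 + T*h = 50 - 110*(-43) = 50 + 4730 = 4780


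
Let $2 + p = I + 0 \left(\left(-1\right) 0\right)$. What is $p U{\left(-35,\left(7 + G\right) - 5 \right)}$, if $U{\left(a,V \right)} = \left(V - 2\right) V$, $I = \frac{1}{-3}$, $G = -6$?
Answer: $-56$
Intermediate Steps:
$I = - \frac{1}{3} \approx -0.33333$
$U{\left(a,V \right)} = V \left(-2 + V\right)$ ($U{\left(a,V \right)} = \left(-2 + V\right) V = V \left(-2 + V\right)$)
$p = - \frac{7}{3}$ ($p = -2 - \left(\frac{1}{3} + 0 \left(\left(-1\right) 0\right)\right) = -2 + \left(- \frac{1}{3} + 0 \cdot 0\right) = -2 + \left(- \frac{1}{3} + 0\right) = -2 - \frac{1}{3} = - \frac{7}{3} \approx -2.3333$)
$p U{\left(-35,\left(7 + G\right) - 5 \right)} = - \frac{7 \left(\left(7 - 6\right) - 5\right) \left(-2 + \left(\left(7 - 6\right) - 5\right)\right)}{3} = - \frac{7 \left(1 - 5\right) \left(-2 + \left(1 - 5\right)\right)}{3} = - \frac{7 \left(- 4 \left(-2 - 4\right)\right)}{3} = - \frac{7 \left(\left(-4\right) \left(-6\right)\right)}{3} = \left(- \frac{7}{3}\right) 24 = -56$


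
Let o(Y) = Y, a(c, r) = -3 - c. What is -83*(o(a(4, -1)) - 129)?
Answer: 11288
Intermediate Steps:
-83*(o(a(4, -1)) - 129) = -83*((-3 - 1*4) - 129) = -83*((-3 - 4) - 129) = -83*(-7 - 129) = -83*(-136) = 11288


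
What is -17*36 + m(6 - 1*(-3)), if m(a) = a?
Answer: -603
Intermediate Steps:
-17*36 + m(6 - 1*(-3)) = -17*36 + (6 - 1*(-3)) = -612 + (6 + 3) = -612 + 9 = -603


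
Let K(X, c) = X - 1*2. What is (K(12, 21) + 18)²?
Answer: 784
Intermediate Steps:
K(X, c) = -2 + X (K(X, c) = X - 2 = -2 + X)
(K(12, 21) + 18)² = ((-2 + 12) + 18)² = (10 + 18)² = 28² = 784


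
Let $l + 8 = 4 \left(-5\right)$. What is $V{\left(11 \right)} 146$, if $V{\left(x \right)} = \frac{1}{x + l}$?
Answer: $- \frac{146}{17} \approx -8.5882$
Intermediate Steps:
$l = -28$ ($l = -8 + 4 \left(-5\right) = -8 - 20 = -28$)
$V{\left(x \right)} = \frac{1}{-28 + x}$ ($V{\left(x \right)} = \frac{1}{x - 28} = \frac{1}{-28 + x}$)
$V{\left(11 \right)} 146 = \frac{1}{-28 + 11} \cdot 146 = \frac{1}{-17} \cdot 146 = \left(- \frac{1}{17}\right) 146 = - \frac{146}{17}$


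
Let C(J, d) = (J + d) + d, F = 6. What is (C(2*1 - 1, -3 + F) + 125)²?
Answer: 17424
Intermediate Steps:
C(J, d) = J + 2*d
(C(2*1 - 1, -3 + F) + 125)² = (((2*1 - 1) + 2*(-3 + 6)) + 125)² = (((2 - 1) + 2*3) + 125)² = ((1 + 6) + 125)² = (7 + 125)² = 132² = 17424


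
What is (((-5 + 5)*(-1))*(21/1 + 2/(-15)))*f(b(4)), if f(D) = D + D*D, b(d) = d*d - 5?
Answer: 0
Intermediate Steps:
b(d) = -5 + d**2 (b(d) = d**2 - 5 = -5 + d**2)
f(D) = D + D**2
(((-5 + 5)*(-1))*(21/1 + 2/(-15)))*f(b(4)) = (((-5 + 5)*(-1))*(21/1 + 2/(-15)))*((-5 + 4**2)*(1 + (-5 + 4**2))) = ((0*(-1))*(21*1 + 2*(-1/15)))*((-5 + 16)*(1 + (-5 + 16))) = (0*(21 - 2/15))*(11*(1 + 11)) = (0*(313/15))*(11*12) = 0*132 = 0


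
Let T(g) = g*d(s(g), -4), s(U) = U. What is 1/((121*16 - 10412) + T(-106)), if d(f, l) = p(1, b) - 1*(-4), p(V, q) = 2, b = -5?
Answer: -1/9112 ≈ -0.00010975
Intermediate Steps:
d(f, l) = 6 (d(f, l) = 2 - 1*(-4) = 2 + 4 = 6)
T(g) = 6*g (T(g) = g*6 = 6*g)
1/((121*16 - 10412) + T(-106)) = 1/((121*16 - 10412) + 6*(-106)) = 1/((1936 - 10412) - 636) = 1/(-8476 - 636) = 1/(-9112) = -1/9112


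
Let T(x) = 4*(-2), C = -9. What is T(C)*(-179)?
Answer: 1432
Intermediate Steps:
T(x) = -8
T(C)*(-179) = -8*(-179) = 1432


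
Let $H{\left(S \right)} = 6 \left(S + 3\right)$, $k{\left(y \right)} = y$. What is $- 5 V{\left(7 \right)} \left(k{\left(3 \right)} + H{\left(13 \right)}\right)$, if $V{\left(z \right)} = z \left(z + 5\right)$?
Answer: $-41580$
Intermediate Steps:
$H{\left(S \right)} = 18 + 6 S$ ($H{\left(S \right)} = 6 \left(3 + S\right) = 18 + 6 S$)
$V{\left(z \right)} = z \left(5 + z\right)$
$- 5 V{\left(7 \right)} \left(k{\left(3 \right)} + H{\left(13 \right)}\right) = - 5 \cdot 7 \left(5 + 7\right) \left(3 + \left(18 + 6 \cdot 13\right)\right) = - 5 \cdot 7 \cdot 12 \left(3 + \left(18 + 78\right)\right) = \left(-5\right) 84 \left(3 + 96\right) = \left(-420\right) 99 = -41580$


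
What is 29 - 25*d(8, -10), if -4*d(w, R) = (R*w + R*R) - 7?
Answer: 441/4 ≈ 110.25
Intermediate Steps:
d(w, R) = 7/4 - R**2/4 - R*w/4 (d(w, R) = -((R*w + R*R) - 7)/4 = -((R*w + R**2) - 7)/4 = -((R**2 + R*w) - 7)/4 = -(-7 + R**2 + R*w)/4 = 7/4 - R**2/4 - R*w/4)
29 - 25*d(8, -10) = 29 - 25*(7/4 - 1/4*(-10)**2 - 1/4*(-10)*8) = 29 - 25*(7/4 - 1/4*100 + 20) = 29 - 25*(7/4 - 25 + 20) = 29 - 25*(-13/4) = 29 + 325/4 = 441/4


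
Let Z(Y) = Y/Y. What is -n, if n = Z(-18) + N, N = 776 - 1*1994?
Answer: 1217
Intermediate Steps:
N = -1218 (N = 776 - 1994 = -1218)
Z(Y) = 1
n = -1217 (n = 1 - 1218 = -1217)
-n = -1*(-1217) = 1217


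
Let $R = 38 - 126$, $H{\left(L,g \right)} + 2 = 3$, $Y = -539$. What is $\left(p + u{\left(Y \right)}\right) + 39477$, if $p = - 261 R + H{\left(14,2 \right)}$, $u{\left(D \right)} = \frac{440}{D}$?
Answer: $\frac{3059814}{49} \approx 62445.0$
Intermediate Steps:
$H{\left(L,g \right)} = 1$ ($H{\left(L,g \right)} = -2 + 3 = 1$)
$R = -88$ ($R = 38 - 126 = -88$)
$p = 22969$ ($p = \left(-261\right) \left(-88\right) + 1 = 22968 + 1 = 22969$)
$\left(p + u{\left(Y \right)}\right) + 39477 = \left(22969 + \frac{440}{-539}\right) + 39477 = \left(22969 + 440 \left(- \frac{1}{539}\right)\right) + 39477 = \left(22969 - \frac{40}{49}\right) + 39477 = \frac{1125441}{49} + 39477 = \frac{3059814}{49}$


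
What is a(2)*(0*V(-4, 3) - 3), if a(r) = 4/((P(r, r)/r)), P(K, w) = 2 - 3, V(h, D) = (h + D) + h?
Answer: 24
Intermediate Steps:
V(h, D) = D + 2*h (V(h, D) = (D + h) + h = D + 2*h)
P(K, w) = -1
a(r) = -4*r (a(r) = 4/((-1/r)) = 4*(-r) = -4*r)
a(2)*(0*V(-4, 3) - 3) = (-4*2)*(0*(3 + 2*(-4)) - 3) = -8*(0*(3 - 8) - 3) = -8*(0*(-5) - 3) = -8*(0 - 3) = -8*(-3) = 24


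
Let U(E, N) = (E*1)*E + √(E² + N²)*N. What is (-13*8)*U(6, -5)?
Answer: -3744 + 520*√61 ≈ 317.33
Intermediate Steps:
U(E, N) = E² + N*√(E² + N²) (U(E, N) = E*E + N*√(E² + N²) = E² + N*√(E² + N²))
(-13*8)*U(6, -5) = (-13*8)*(6² - 5*√(6² + (-5)²)) = -104*(36 - 5*√(36 + 25)) = -104*(36 - 5*√61) = -3744 + 520*√61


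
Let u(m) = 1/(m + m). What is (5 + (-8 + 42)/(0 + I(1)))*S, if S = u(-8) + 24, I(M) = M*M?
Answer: 14937/16 ≈ 933.56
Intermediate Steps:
I(M) = M**2
u(m) = 1/(2*m)
S = 383/16 (S = (1/2)/(-8) + 24 = (1/2)*(-1/8) + 24 = -1/16 + 24 = 383/16 ≈ 23.938)
(5 + (-8 + 42)/(0 + I(1)))*S = (5 + (-8 + 42)/(0 + 1**2))*(383/16) = (5 + 34/(0 + 1))*(383/16) = (5 + 34/1)*(383/16) = (5 + 34*1)*(383/16) = (5 + 34)*(383/16) = 39*(383/16) = 14937/16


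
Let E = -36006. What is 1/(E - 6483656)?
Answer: -1/6519662 ≈ -1.5338e-7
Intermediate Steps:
1/(E - 6483656) = 1/(-36006 - 6483656) = 1/(-6519662) = -1/6519662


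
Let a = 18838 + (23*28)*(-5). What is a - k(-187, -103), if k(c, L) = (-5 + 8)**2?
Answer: 15609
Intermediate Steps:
k(c, L) = 9 (k(c, L) = 3**2 = 9)
a = 15618 (a = 18838 + 644*(-5) = 18838 - 3220 = 15618)
a - k(-187, -103) = 15618 - 1*9 = 15618 - 9 = 15609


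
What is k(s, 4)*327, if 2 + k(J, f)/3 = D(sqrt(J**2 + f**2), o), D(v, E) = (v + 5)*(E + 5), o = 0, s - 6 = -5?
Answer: 22563 + 4905*sqrt(17) ≈ 42787.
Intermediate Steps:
s = 1 (s = 6 - 5 = 1)
D(v, E) = (5 + E)*(5 + v) (D(v, E) = (5 + v)*(5 + E) = (5 + E)*(5 + v))
k(J, f) = 69 + 15*sqrt(J**2 + f**2) (k(J, f) = -6 + 3*(25 + 5*0 + 5*sqrt(J**2 + f**2) + 0*sqrt(J**2 + f**2)) = -6 + 3*(25 + 0 + 5*sqrt(J**2 + f**2) + 0) = -6 + 3*(25 + 5*sqrt(J**2 + f**2)) = -6 + (75 + 15*sqrt(J**2 + f**2)) = 69 + 15*sqrt(J**2 + f**2))
k(s, 4)*327 = (69 + 15*sqrt(1**2 + 4**2))*327 = (69 + 15*sqrt(1 + 16))*327 = (69 + 15*sqrt(17))*327 = 22563 + 4905*sqrt(17)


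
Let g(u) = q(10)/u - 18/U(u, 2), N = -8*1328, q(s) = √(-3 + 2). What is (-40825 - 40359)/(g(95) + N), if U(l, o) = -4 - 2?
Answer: 3890926878800/509035455013 + 3856240*I/509035455013 ≈ 7.6437 + 7.5756e-6*I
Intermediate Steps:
q(s) = I (q(s) = √(-1) = I)
U(l, o) = -6
N = -10624
g(u) = 3 + I/u (g(u) = I/u - 18/(-6) = I/u - 18*(-⅙) = I/u + 3 = 3 + I/u)
(-40825 - 40359)/(g(95) + N) = (-40825 - 40359)/((3 + I/95) - 10624) = -81184/((3 + I*(1/95)) - 10624) = -81184/((3 + I/95) - 10624) = -81184*9025*(-10621 - I/95)/1018070910026 = -366342800*(-10621 - I/95)/509035455013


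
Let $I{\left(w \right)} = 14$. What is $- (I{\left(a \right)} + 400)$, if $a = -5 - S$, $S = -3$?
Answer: $-414$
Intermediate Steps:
$a = -2$ ($a = -5 - -3 = -5 + 3 = -2$)
$- (I{\left(a \right)} + 400) = - (14 + 400) = \left(-1\right) 414 = -414$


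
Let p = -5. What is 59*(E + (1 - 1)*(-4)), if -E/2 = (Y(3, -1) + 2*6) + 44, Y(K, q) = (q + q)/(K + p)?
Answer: -6726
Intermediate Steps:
Y(K, q) = 2*q/(-5 + K) (Y(K, q) = (q + q)/(K - 5) = (2*q)/(-5 + K) = 2*q/(-5 + K))
E = -114 (E = -2*((2*(-1)/(-5 + 3) + 2*6) + 44) = -2*((2*(-1)/(-2) + 12) + 44) = -2*((2*(-1)*(-½) + 12) + 44) = -2*((1 + 12) + 44) = -2*(13 + 44) = -2*57 = -114)
59*(E + (1 - 1)*(-4)) = 59*(-114 + (1 - 1)*(-4)) = 59*(-114 + 0*(-4)) = 59*(-114 + 0) = 59*(-114) = -6726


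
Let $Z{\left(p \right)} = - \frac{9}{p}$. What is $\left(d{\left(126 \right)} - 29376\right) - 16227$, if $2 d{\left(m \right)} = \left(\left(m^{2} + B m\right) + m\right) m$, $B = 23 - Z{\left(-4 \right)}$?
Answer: $\frac{2254473}{2} \approx 1.1272 \cdot 10^{6}$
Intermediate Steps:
$B = \frac{83}{4}$ ($B = 23 - - \frac{9}{-4} = 23 - \left(-9\right) \left(- \frac{1}{4}\right) = 23 - \frac{9}{4} = \frac{83}{4} \approx 20.75$)
$d{\left(m \right)} = \frac{m \left(m^{2} + \frac{87 m}{4}\right)}{2}$ ($d{\left(m \right)} = \frac{\left(\left(m^{2} + \frac{83 m}{4}\right) + m\right) m}{2} = \frac{\left(m^{2} + \frac{87 m}{4}\right) m}{2} = \frac{m \left(m^{2} + \frac{87 m}{4}\right)}{2}$)
$\left(d{\left(126 \right)} - 29376\right) - 16227 = \left(\frac{126^{2} \left(87 + 4 \cdot 126\right)}{8} - 29376\right) - 16227 = \left(\frac{1}{8} \cdot 15876 \left(87 + 504\right) - 29376\right) - 16227 = \left(\frac{1}{8} \cdot 15876 \cdot 591 - 29376\right) - 16227 = \left(\frac{2345679}{2} - 29376\right) - 16227 = \frac{2286927}{2} - 16227 = \frac{2254473}{2}$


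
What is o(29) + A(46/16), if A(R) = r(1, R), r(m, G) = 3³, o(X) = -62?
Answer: -35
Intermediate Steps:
r(m, G) = 27
A(R) = 27
o(29) + A(46/16) = -62 + 27 = -35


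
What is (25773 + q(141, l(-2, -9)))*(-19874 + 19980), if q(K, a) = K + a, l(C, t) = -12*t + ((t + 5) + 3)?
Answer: 2758226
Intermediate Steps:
l(C, t) = 8 - 11*t (l(C, t) = -12*t + ((5 + t) + 3) = -12*t + (8 + t) = 8 - 11*t)
(25773 + q(141, l(-2, -9)))*(-19874 + 19980) = (25773 + (141 + (8 - 11*(-9))))*(-19874 + 19980) = (25773 + (141 + (8 + 99)))*106 = (25773 + (141 + 107))*106 = (25773 + 248)*106 = 26021*106 = 2758226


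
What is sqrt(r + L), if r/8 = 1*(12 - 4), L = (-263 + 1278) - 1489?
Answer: I*sqrt(410) ≈ 20.248*I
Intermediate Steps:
L = -474 (L = 1015 - 1489 = -474)
r = 64 (r = 8*(1*(12 - 4)) = 8*(1*8) = 8*8 = 64)
sqrt(r + L) = sqrt(64 - 474) = sqrt(-410) = I*sqrt(410)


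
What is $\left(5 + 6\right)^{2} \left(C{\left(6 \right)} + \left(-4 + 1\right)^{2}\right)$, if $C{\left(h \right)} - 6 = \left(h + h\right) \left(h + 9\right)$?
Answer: $23595$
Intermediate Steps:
$C{\left(h \right)} = 6 + 2 h \left(9 + h\right)$ ($C{\left(h \right)} = 6 + \left(h + h\right) \left(h + 9\right) = 6 + 2 h \left(9 + h\right)$)
$\left(5 + 6\right)^{2} \left(C{\left(6 \right)} + \left(-4 + 1\right)^{2}\right) = \left(5 + 6\right)^{2} \left(\left(6 + 2 \cdot 6^{2} + 18 \cdot 6\right) + \left(-4 + 1\right)^{2}\right) = 11^{2} \left(\left(6 + 2 \cdot 36 + 108\right) + \left(-3\right)^{2}\right) = 121 \left(\left(6 + 72 + 108\right) + 9\right) = 121 \left(186 + 9\right) = 121 \cdot 195 = 23595$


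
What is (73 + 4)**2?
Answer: 5929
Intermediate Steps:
(73 + 4)**2 = 77**2 = 5929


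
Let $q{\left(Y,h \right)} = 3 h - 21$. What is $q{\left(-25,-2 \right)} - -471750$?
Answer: $471723$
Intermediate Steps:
$q{\left(Y,h \right)} = -21 + 3 h$
$q{\left(-25,-2 \right)} - -471750 = \left(-21 + 3 \left(-2\right)\right) - -471750 = \left(-21 - 6\right) + 471750 = -27 + 471750 = 471723$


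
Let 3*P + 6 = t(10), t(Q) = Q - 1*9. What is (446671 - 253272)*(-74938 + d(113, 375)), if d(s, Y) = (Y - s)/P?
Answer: -72616682924/5 ≈ -1.4523e+10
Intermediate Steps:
t(Q) = -9 + Q (t(Q) = Q - 9 = -9 + Q)
P = -5/3 (P = -2 + (-9 + 10)/3 = -2 + (⅓)*1 = -2 + ⅓ = -5/3 ≈ -1.6667)
d(s, Y) = -3*Y/5 + 3*s/5 (d(s, Y) = (Y - s)/(-5/3) = (Y - s)*(-⅗) = -3*Y/5 + 3*s/5)
(446671 - 253272)*(-74938 + d(113, 375)) = (446671 - 253272)*(-74938 + (-⅗*375 + (⅗)*113)) = 193399*(-74938 + (-225 + 339/5)) = 193399*(-74938 - 786/5) = 193399*(-375476/5) = -72616682924/5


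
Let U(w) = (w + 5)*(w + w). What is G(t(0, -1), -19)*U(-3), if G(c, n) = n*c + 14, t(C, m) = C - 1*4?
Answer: -1080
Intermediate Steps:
t(C, m) = -4 + C (t(C, m) = C - 4 = -4 + C)
G(c, n) = 14 + c*n (G(c, n) = c*n + 14 = 14 + c*n)
U(w) = 2*w*(5 + w) (U(w) = (5 + w)*(2*w) = 2*w*(5 + w))
G(t(0, -1), -19)*U(-3) = (14 + (-4 + 0)*(-19))*(2*(-3)*(5 - 3)) = (14 - 4*(-19))*(2*(-3)*2) = (14 + 76)*(-12) = 90*(-12) = -1080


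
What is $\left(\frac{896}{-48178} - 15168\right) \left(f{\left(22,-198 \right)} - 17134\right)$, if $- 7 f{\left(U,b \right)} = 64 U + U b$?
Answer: $\frac{42746086976000}{168623} \approx 2.535 \cdot 10^{8}$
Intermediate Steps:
$f{\left(U,b \right)} = - \frac{64 U}{7} - \frac{U b}{7}$ ($f{\left(U,b \right)} = - \frac{64 U + U b}{7} = - \frac{64 U}{7} - \frac{U b}{7}$)
$\left(\frac{896}{-48178} - 15168\right) \left(f{\left(22,-198 \right)} - 17134\right) = \left(\frac{896}{-48178} - 15168\right) \left(\left(- \frac{1}{7}\right) 22 \left(64 - 198\right) - 17134\right) = \left(896 \left(- \frac{1}{48178}\right) - 15168\right) \left(\left(- \frac{1}{7}\right) 22 \left(-134\right) - 17134\right) = \left(- \frac{448}{24089} - 15168\right) \left(\frac{2948}{7} - 17134\right) = \left(- \frac{365382400}{24089}\right) \left(- \frac{116990}{7}\right) = \frac{42746086976000}{168623}$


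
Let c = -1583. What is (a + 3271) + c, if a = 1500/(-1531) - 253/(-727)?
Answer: 1878103299/1113037 ≈ 1687.4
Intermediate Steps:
a = -703157/1113037 (a = 1500*(-1/1531) - 253*(-1/727) = -1500/1531 + 253/727 = -703157/1113037 ≈ -0.63175)
(a + 3271) + c = (-703157/1113037 + 3271) - 1583 = 3640040870/1113037 - 1583 = 1878103299/1113037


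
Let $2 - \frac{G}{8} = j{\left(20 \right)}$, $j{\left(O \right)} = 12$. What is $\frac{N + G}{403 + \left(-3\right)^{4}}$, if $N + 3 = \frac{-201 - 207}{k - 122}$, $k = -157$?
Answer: $- \frac{7583}{45012} \approx -0.16847$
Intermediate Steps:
$G = -80$ ($G = 16 - 96 = -80$)
$N = - \frac{143}{93}$ ($N = -3 + \frac{-201 - 207}{-157 - 122} = -3 - \frac{408}{-279} = -3 - - \frac{136}{93} = -3 + \frac{136}{93} = - \frac{143}{93} \approx -1.5376$)
$\frac{N + G}{403 + \left(-3\right)^{4}} = \frac{- \frac{143}{93} - 80}{403 + \left(-3\right)^{4}} = - \frac{7583}{93 \left(403 + 81\right)} = - \frac{7583}{93 \cdot 484} = \left(- \frac{7583}{93}\right) \frac{1}{484} = - \frac{7583}{45012}$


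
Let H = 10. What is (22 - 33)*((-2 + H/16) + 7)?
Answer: -495/8 ≈ -61.875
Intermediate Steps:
(22 - 33)*((-2 + H/16) + 7) = (22 - 33)*((-2 + 10/16) + 7) = -11*((-2 + 10*(1/16)) + 7) = -11*((-2 + 5/8) + 7) = -11*(-11/8 + 7) = -11*45/8 = -495/8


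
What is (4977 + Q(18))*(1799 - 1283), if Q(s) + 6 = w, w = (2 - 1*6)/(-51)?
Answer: 43606300/17 ≈ 2.5651e+6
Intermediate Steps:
w = 4/51 (w = (2 - 6)*(-1/51) = -4*(-1/51) = 4/51 ≈ 0.078431)
Q(s) = -302/51 (Q(s) = -6 + 4/51 = -302/51)
(4977 + Q(18))*(1799 - 1283) = (4977 - 302/51)*(1799 - 1283) = (253525/51)*516 = 43606300/17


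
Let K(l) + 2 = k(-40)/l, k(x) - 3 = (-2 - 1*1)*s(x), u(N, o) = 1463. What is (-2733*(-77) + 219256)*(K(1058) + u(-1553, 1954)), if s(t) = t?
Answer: 664251834117/1058 ≈ 6.2784e+8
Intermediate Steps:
k(x) = 3 - 3*x (k(x) = 3 + (-2 - 1*1)*x = 3 + (-2 - 1)*x = 3 - 3*x)
K(l) = -2 + 123/l (K(l) = -2 + (3 - 3*(-40))/l = -2 + (3 + 120)/l = -2 + 123/l)
(-2733*(-77) + 219256)*(K(1058) + u(-1553, 1954)) = (-2733*(-77) + 219256)*((-2 + 123/1058) + 1463) = (210441 + 219256)*((-2 + 123*(1/1058)) + 1463) = 429697*((-2 + 123/1058) + 1463) = 429697*(-1993/1058 + 1463) = 429697*(1545861/1058) = 664251834117/1058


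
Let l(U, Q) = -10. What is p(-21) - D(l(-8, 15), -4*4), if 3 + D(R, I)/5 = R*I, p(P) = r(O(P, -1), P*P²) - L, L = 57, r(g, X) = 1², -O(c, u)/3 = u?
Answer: -841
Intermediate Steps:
O(c, u) = -3*u
r(g, X) = 1
p(P) = -56 (p(P) = 1 - 1*57 = 1 - 57 = -56)
D(R, I) = -15 + 5*I*R (D(R, I) = -15 + 5*(R*I) = -15 + 5*(I*R) = -15 + 5*I*R)
p(-21) - D(l(-8, 15), -4*4) = -56 - (-15 + 5*(-4*4)*(-10)) = -56 - (-15 + 5*(-16)*(-10)) = -56 - (-15 + 800) = -56 - 1*785 = -56 - 785 = -841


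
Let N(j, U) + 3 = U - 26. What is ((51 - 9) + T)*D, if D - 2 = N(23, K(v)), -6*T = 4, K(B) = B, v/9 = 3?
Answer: 0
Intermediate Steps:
v = 27 (v = 9*3 = 27)
T = -⅔ (T = -⅙*4 = -⅔ ≈ -0.66667)
N(j, U) = -29 + U (N(j, U) = -3 + (U - 26) = -3 + (-26 + U) = -29 + U)
D = 0 (D = 2 + (-29 + 27) = 2 - 2 = 0)
((51 - 9) + T)*D = ((51 - 9) - ⅔)*0 = (42 - ⅔)*0 = (124/3)*0 = 0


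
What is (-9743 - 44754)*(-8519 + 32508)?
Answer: -1307328533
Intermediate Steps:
(-9743 - 44754)*(-8519 + 32508) = -54497*23989 = -1307328533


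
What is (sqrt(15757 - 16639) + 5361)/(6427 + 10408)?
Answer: 5361/16835 + 3*I*sqrt(2)/2405 ≈ 0.31844 + 0.0017641*I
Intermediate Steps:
(sqrt(15757 - 16639) + 5361)/(6427 + 10408) = (sqrt(-882) + 5361)/16835 = (21*I*sqrt(2) + 5361)*(1/16835) = (5361 + 21*I*sqrt(2))*(1/16835) = 5361/16835 + 3*I*sqrt(2)/2405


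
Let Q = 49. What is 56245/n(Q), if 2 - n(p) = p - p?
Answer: 56245/2 ≈ 28123.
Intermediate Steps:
n(p) = 2 (n(p) = 2 - (p - p) = 2 - 1*0 = 2 + 0 = 2)
56245/n(Q) = 56245/2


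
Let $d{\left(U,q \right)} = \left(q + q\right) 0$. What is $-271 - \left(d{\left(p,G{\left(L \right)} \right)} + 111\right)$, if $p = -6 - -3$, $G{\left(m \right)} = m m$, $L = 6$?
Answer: $-382$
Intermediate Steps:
$G{\left(m \right)} = m^{2}$
$p = -3$ ($p = -6 + 3 = -3$)
$d{\left(U,q \right)} = 0$ ($d{\left(U,q \right)} = 2 q 0 = 0$)
$-271 - \left(d{\left(p,G{\left(L \right)} \right)} + 111\right) = -271 - \left(0 + 111\right) = -271 - 111 = -382$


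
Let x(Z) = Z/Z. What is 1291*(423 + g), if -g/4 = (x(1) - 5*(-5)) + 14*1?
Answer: 339533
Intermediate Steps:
x(Z) = 1
g = -160 (g = -4*((1 - 5*(-5)) + 14*1) = -4*((1 + 25) + 14) = -4*(26 + 14) = -4*40 = -160)
1291*(423 + g) = 1291*(423 - 160) = 1291*263 = 339533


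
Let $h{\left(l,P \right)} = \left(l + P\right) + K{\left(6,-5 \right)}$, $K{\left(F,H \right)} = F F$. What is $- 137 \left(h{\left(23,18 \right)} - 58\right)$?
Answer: $-2603$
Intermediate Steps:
$K{\left(F,H \right)} = F^{2}$
$h{\left(l,P \right)} = 36 + P + l$ ($h{\left(l,P \right)} = \left(l + P\right) + 6^{2} = \left(P + l\right) + 36 = 36 + P + l$)
$- 137 \left(h{\left(23,18 \right)} - 58\right) = - 137 \left(\left(36 + 18 + 23\right) - 58\right) = - 137 \left(77 - 58\right) = \left(-137\right) 19 = -2603$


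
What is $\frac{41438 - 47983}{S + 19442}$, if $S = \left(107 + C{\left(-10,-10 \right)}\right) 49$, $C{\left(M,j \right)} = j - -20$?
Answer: $- \frac{1309}{5035} \approx -0.25998$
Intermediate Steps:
$C{\left(M,j \right)} = 20 + j$ ($C{\left(M,j \right)} = j + 20 = 20 + j$)
$S = 5733$ ($S = \left(107 + \left(20 - 10\right)\right) 49 = \left(107 + 10\right) 49 = 117 \cdot 49 = 5733$)
$\frac{41438 - 47983}{S + 19442} = \frac{41438 - 47983}{5733 + 19442} = - \frac{6545}{25175} = \left(-6545\right) \frac{1}{25175} = - \frac{1309}{5035}$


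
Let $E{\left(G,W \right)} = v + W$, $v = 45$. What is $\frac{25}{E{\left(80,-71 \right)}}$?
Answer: $- \frac{25}{26} \approx -0.96154$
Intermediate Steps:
$E{\left(G,W \right)} = 45 + W$
$\frac{25}{E{\left(80,-71 \right)}} = \frac{25}{45 - 71} = \frac{25}{-26} = 25 \left(- \frac{1}{26}\right) = - \frac{25}{26}$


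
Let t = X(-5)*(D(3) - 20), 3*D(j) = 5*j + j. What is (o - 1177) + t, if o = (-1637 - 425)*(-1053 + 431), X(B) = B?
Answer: 1281457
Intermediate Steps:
o = 1282564 (o = -2062*(-622) = 1282564)
D(j) = 2*j (D(j) = (5*j + j)/3 = (6*j)/3 = 2*j)
t = 70 (t = -5*(2*3 - 20) = -5*(6 - 20) = -5*(-14) = 70)
(o - 1177) + t = (1282564 - 1177) + 70 = 1281387 + 70 = 1281457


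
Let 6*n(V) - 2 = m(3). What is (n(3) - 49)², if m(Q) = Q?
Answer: 83521/36 ≈ 2320.0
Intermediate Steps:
n(V) = ⅚ (n(V) = ⅓ + (⅙)*3 = ⅓ + ½ = ⅚)
(n(3) - 49)² = (⅚ - 49)² = (-289/6)² = 83521/36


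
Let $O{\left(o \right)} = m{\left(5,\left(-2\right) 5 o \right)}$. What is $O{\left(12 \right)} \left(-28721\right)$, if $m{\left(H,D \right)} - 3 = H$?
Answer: $-229768$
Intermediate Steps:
$m{\left(H,D \right)} = 3 + H$
$O{\left(o \right)} = 8$ ($O{\left(o \right)} = 3 + 5 = 8$)
$O{\left(12 \right)} \left(-28721\right) = 8 \left(-28721\right) = -229768$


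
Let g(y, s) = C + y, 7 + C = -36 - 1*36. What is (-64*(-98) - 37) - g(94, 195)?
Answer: 6220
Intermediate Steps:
C = -79 (C = -7 + (-36 - 1*36) = -7 + (-36 - 36) = -7 - 72 = -79)
g(y, s) = -79 + y
(-64*(-98) - 37) - g(94, 195) = (-64*(-98) - 37) - (-79 + 94) = (6272 - 37) - 1*15 = 6235 - 15 = 6220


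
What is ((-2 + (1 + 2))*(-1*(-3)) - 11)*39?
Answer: -312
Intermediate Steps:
((-2 + (1 + 2))*(-1*(-3)) - 11)*39 = ((-2 + 3)*3 - 11)*39 = (1*3 - 11)*39 = (3 - 11)*39 = -8*39 = -312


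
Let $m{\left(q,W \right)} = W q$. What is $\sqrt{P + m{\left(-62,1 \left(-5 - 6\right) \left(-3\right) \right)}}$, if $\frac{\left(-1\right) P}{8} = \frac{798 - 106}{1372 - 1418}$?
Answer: $\frac{i \sqrt{1018670}}{23} \approx 43.882 i$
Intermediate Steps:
$P = \frac{2768}{23}$ ($P = - 8 \frac{798 - 106}{1372 - 1418} = - 8 \frac{692}{-46} = - 8 \cdot 692 \left(- \frac{1}{46}\right) = \left(-8\right) \left(- \frac{346}{23}\right) = \frac{2768}{23} \approx 120.35$)
$\sqrt{P + m{\left(-62,1 \left(-5 - 6\right) \left(-3\right) \right)}} = \sqrt{\frac{2768}{23} + 1 \left(-5 - 6\right) \left(-3\right) \left(-62\right)} = \sqrt{\frac{2768}{23} + 1 \left(-11\right) \left(-3\right) \left(-62\right)} = \sqrt{\frac{2768}{23} + \left(-11\right) \left(-3\right) \left(-62\right)} = \sqrt{\frac{2768}{23} + 33 \left(-62\right)} = \sqrt{\frac{2768}{23} - 2046} = \sqrt{- \frac{44290}{23}} = \frac{i \sqrt{1018670}}{23}$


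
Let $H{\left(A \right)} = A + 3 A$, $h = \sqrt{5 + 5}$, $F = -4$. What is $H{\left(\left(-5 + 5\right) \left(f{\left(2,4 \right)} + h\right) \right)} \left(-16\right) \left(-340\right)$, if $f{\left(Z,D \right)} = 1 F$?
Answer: $0$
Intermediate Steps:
$f{\left(Z,D \right)} = -4$ ($f{\left(Z,D \right)} = 1 \left(-4\right) = -4$)
$h = \sqrt{10} \approx 3.1623$
$H{\left(A \right)} = 4 A$
$H{\left(\left(-5 + 5\right) \left(f{\left(2,4 \right)} + h\right) \right)} \left(-16\right) \left(-340\right) = 4 \left(-5 + 5\right) \left(-4 + \sqrt{10}\right) \left(-16\right) \left(-340\right) = 4 \cdot 0 \left(-4 + \sqrt{10}\right) \left(-16\right) \left(-340\right) = 4 \cdot 0 \left(-16\right) \left(-340\right) = 0 \left(-16\right) \left(-340\right) = 0 \left(-340\right) = 0$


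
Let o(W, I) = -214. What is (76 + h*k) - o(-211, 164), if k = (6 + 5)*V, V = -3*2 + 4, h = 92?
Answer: -1734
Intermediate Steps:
V = -2 (V = -6 + 4 = -2)
k = -22 (k = (6 + 5)*(-2) = 11*(-2) = -22)
(76 + h*k) - o(-211, 164) = (76 + 92*(-22)) - 1*(-214) = (76 - 2024) + 214 = -1948 + 214 = -1734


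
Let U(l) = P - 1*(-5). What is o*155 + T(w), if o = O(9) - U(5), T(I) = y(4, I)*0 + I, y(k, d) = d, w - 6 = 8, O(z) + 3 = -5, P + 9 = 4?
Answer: -1226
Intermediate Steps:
P = -5 (P = -9 + 4 = -5)
O(z) = -8 (O(z) = -3 - 5 = -8)
w = 14 (w = 6 + 8 = 14)
U(l) = 0 (U(l) = -5 - 1*(-5) = -5 + 5 = 0)
T(I) = I (T(I) = I*0 + I = 0 + I = I)
o = -8 (o = -8 - 1*0 = -8 + 0 = -8)
o*155 + T(w) = -8*155 + 14 = -1240 + 14 = -1226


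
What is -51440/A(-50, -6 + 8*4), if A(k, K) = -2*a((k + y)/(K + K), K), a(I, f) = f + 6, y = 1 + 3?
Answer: 3215/4 ≈ 803.75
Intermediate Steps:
y = 4
a(I, f) = 6 + f
A(k, K) = -12 - 2*K (A(k, K) = -2*(6 + K) = -12 - 2*K)
-51440/A(-50, -6 + 8*4) = -51440/(-12 - 2*(-6 + 8*4)) = -51440/(-12 - 2*(-6 + 32)) = -51440/(-12 - 2*26) = -51440/(-12 - 52) = -51440/(-64) = -51440*(-1/64) = 3215/4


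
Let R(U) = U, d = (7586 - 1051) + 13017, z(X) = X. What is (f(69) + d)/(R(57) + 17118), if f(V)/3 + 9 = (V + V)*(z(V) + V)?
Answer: 76657/17175 ≈ 4.4633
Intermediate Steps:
d = 19552 (d = 6535 + 13017 = 19552)
f(V) = -27 + 12*V**2 (f(V) = -27 + 3*((V + V)*(V + V)) = -27 + 3*((2*V)*(2*V)) = -27 + 3*(4*V**2) = -27 + 12*V**2)
(f(69) + d)/(R(57) + 17118) = ((-27 + 12*69**2) + 19552)/(57 + 17118) = ((-27 + 12*4761) + 19552)/17175 = ((-27 + 57132) + 19552)*(1/17175) = (57105 + 19552)*(1/17175) = 76657*(1/17175) = 76657/17175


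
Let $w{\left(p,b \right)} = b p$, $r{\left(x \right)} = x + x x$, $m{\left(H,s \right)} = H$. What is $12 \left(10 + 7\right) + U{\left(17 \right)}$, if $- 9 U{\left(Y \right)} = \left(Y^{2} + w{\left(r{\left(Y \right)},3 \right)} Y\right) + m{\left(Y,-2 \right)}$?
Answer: $-1564$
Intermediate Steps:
$r{\left(x \right)} = x + x^{2}$
$U{\left(Y \right)} = - \frac{Y}{9} - \frac{Y^{2}}{9} - \frac{Y^{2} \left(1 + Y\right)}{3}$ ($U{\left(Y \right)} = - \frac{\left(Y^{2} + 3 Y \left(1 + Y\right) Y\right) + Y}{9} = - \frac{\left(Y^{2} + 3 Y^{2} \left(1 + Y\right)\right) + Y}{9} = - \frac{Y + Y^{2} + 3 Y^{2} \left(1 + Y\right)}{9} = - \frac{Y}{9} - \frac{Y^{2}}{9} - \frac{Y^{2} \left(1 + Y\right)}{3}$)
$12 \left(10 + 7\right) + U{\left(17 \right)} = 12 \left(10 + 7\right) + \frac{1}{9} \cdot 17 \left(-1 - 17 + 3 \cdot 17 \left(-1 - 17\right)\right) = 12 \cdot 17 + \frac{1}{9} \cdot 17 \left(-1 - 17 + 3 \cdot 17 \left(-1 - 17\right)\right) = 204 + \frac{1}{9} \cdot 17 \left(-1 - 17 + 3 \cdot 17 \left(-18\right)\right) = 204 + \frac{1}{9} \cdot 17 \left(-1 - 17 - 918\right) = 204 + \frac{1}{9} \cdot 17 \left(-936\right) = 204 - 1768 = -1564$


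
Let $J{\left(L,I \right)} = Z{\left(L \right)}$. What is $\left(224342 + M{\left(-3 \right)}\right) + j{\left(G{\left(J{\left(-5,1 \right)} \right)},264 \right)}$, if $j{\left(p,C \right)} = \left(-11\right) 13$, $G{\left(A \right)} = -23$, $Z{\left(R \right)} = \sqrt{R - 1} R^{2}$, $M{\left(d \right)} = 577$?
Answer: $224776$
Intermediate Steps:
$Z{\left(R \right)} = R^{2} \sqrt{-1 + R}$ ($Z{\left(R \right)} = \sqrt{-1 + R} R^{2} = R^{2} \sqrt{-1 + R}$)
$J{\left(L,I \right)} = L^{2} \sqrt{-1 + L}$
$j{\left(p,C \right)} = -143$
$\left(224342 + M{\left(-3 \right)}\right) + j{\left(G{\left(J{\left(-5,1 \right)} \right)},264 \right)} = \left(224342 + 577\right) - 143 = 224919 - 143 = 224776$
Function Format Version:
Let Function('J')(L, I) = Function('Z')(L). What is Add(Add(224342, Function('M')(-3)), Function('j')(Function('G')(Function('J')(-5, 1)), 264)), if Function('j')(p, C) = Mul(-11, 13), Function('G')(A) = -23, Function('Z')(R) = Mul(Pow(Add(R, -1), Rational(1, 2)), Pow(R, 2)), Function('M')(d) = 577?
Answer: 224776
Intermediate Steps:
Function('Z')(R) = Mul(Pow(R, 2), Pow(Add(-1, R), Rational(1, 2))) (Function('Z')(R) = Mul(Pow(Add(-1, R), Rational(1, 2)), Pow(R, 2)) = Mul(Pow(R, 2), Pow(Add(-1, R), Rational(1, 2))))
Function('J')(L, I) = Mul(Pow(L, 2), Pow(Add(-1, L), Rational(1, 2)))
Function('j')(p, C) = -143
Add(Add(224342, Function('M')(-3)), Function('j')(Function('G')(Function('J')(-5, 1)), 264)) = Add(Add(224342, 577), -143) = Add(224919, -143) = 224776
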